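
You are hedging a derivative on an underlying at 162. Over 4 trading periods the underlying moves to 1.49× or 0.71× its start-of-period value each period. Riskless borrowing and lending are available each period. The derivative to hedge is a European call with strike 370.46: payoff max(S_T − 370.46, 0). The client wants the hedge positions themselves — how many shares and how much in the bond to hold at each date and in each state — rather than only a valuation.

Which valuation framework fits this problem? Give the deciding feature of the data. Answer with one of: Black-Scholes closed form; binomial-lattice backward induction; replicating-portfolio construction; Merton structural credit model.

framework: replicating-portfolio construction

Key observation: what is demanded is not a single number but the (Δ, B) position at each node of the 1.49/0.71 tree starting at 162; constructing those positions is the replicating-portfolio method.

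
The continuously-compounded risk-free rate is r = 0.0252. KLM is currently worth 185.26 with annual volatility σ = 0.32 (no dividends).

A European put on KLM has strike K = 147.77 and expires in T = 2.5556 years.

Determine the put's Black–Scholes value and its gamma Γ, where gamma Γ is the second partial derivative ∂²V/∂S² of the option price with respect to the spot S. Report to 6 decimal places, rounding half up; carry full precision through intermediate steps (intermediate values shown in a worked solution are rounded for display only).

σ√T = 0.32·√2.5556 = 0.511560
d₁ = (ln(S/K) + (r+σ²/2)T) / (σ√T) = (ln(185.26/147.77) + (0.0252+0.32²/2)·2.5556) / 0.511560 = (0.226103 + 0.195248) / 0.511560 = 0.823659
d₂ = d₁ − σ√T = 0.823659 − 0.511560 = 0.312100
e^{−rT} = 0.937629
N(−d₁) = 0.205067,  N(−d₂) = 0.377482
Put price V = K·e^{−rT}·N(−d₂) − S·N(−d₁) = 52.301474 − 37.990628 = 14.310846
φ(d₁) = (1/√(2π))·e^{−d₁²/2} = 0.284180
Γ = φ(d₁) / (S·σ·√T) = 0.002999

price = 14.310846
Γ = 0.002999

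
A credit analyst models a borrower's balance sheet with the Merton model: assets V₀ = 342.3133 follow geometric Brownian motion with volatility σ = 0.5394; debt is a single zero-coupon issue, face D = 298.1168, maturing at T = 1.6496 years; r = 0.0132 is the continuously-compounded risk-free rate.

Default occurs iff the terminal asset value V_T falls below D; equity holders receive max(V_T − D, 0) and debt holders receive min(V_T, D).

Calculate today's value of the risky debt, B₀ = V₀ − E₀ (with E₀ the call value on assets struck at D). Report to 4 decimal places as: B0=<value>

B0=228.9256

Apply the equity-as-call identities (strike 298.1168, horizon 1.6496 years):
d₁ = [ln(V₀/D) + (r + σ²/2)T] / (σ√T)
   = [ln(342.3133/298.1168) + (0.0132 + 0.5·0.5394²)·1.6496] / (0.5394·√1.6496)
   = [0.138241 + 0.261752] / 0.692788 = 0.577368
d₂ = d₁ − σ√T = 0.577368 − 0.692788 = -0.115420
N(d₁) = 0.718154,  N(d₂) = 0.454056,  e^(−rT) = 0.978461
E₀ = V₀·N(d₁) − D·e^(−rT)·N(d₂)
   = 342.3133·0.718154 − 298.1168·0.978461·0.454056 = 113.387690
B₀ = V₀ − E₀ = 342.3133 − 113.387690 = 228.925610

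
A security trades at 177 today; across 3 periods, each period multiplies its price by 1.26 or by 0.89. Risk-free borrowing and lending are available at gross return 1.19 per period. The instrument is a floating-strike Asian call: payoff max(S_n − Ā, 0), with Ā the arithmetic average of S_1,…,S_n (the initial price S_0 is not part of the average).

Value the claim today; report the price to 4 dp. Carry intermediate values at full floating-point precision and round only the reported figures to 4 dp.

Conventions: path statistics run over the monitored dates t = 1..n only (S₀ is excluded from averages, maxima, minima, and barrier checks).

No-arbitrage gives p* = (R−d)/(u−d) = 0.8108: enumerate every path, weight its payoff by its p*-probability, and discount by R^3.
Enumerate all 2^3 = 8 price paths (U = up ×1.26, D = down ×0.89); each path with k up-moves has probability p*^k·(1−p*)^(3−k).
DDD: Ā=140.8371, payoff=0.0000, prob=0.006772
UDD: Ā=199.3873, payoff=0.0000, prob=0.029021
DUD: Ā=177.5573, payoff=0.0000, prob=0.029021
UUD: Ā=251.3733, payoff=0.0000, prob=0.124376
DDU: Ā=158.1286, payoff=18.5255, prob=0.029021
UDU: Ā=223.8675, payoff=26.2272, prob=0.124376
DUU: Ā=202.0375, payoff=48.0572, prob=0.124376
UUU: Ā=286.0306, payoff=68.0360, prob=0.533039
Price = Σ prob·payoff / R^3 = 46.042579 / 1.685159 = 27.3224

price = 27.3224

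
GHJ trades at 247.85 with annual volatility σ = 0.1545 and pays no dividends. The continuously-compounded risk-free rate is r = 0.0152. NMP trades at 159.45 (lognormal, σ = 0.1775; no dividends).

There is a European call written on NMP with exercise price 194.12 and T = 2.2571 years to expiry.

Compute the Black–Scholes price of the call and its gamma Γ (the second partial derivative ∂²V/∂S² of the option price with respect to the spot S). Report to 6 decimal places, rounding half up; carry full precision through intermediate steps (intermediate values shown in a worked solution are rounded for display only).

price = 7.627199
Γ = 0.008378

σ√T = 0.1775·√2.2571 = 0.266670
d₁ = (ln(S/K) + (r+σ²/2)T) / (σ√T) = (ln(159.45/194.12) + (0.0152+0.1775²/2)·2.2571) / 0.266670 = (-0.196746 + 0.069864) / 0.266670 = -0.475801
d₂ = d₁ − σ√T = -0.475801 − 0.266670 = -0.742471
e^{−rT} = 0.966274
N(d₁) = 0.317108,  N(d₂) = 0.228901
Call price V = S·N(d₁) − K·e^{−rT}·N(d₂) = 50.562862 − 42.935664 = 7.627199
φ(d₁) = (1/√(2π))·e^{−d₁²/2} = 0.356247
Γ = φ(d₁) / (S·σ·√T) = 0.008378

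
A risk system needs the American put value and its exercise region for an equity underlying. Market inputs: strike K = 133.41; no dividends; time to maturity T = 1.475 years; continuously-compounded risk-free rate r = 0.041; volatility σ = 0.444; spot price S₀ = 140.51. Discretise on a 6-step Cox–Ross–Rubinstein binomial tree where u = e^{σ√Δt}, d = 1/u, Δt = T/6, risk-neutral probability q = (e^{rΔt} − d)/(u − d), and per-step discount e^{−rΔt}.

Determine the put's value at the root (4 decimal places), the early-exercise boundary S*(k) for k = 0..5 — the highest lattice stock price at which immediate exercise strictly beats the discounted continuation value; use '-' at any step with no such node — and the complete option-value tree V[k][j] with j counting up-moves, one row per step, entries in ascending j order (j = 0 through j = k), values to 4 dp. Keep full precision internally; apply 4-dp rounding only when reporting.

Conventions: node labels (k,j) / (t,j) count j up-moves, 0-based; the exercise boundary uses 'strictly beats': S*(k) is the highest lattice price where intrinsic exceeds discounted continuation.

params: Δt=0.24583 u=1.24625 d=0.80240 q=0.46801 e^(-rΔt)=0.98997
t_6 payoffs: 95.9068 75.1620 42.9422 0.0000 0.0000 0.0000 0.0000
t_5: node(5,0) S=46.7385 payoff=86.6715 vs cont=85.3336 → 86.6715 [stop]  node(5,1) S=72.5918 payoff=60.8182 vs cont=59.4803 → 60.8182 [stop]  node(5,2) S=112.7459 payoff=20.6641 vs cont=22.6158 → 22.6158 [wait]  node(5,3) S=175.1111 payoff=0.0000 vs cont=0.0000 → 0.0000 [wait]  node(5,4) S=271.9737 payoff=0.0000 vs cont=0.0000 → 0.0000 [wait]  node(5,5) S=422.4157 payoff=0.0000 vs cont=0.0000 → 0.0000 [wait]  ⇒ S*(5)=72.5918
t_4: node(4,0) S=58.2480 payoff=75.1620 vs cont=73.8241 → 75.1620 [stop]  node(4,1) S=90.4678 payoff=42.9422 vs cont=42.5085 → 42.9422 [stop]  node(4,2) S=140.5100 payoff=0.0000 vs cont=11.9107 → 11.9107 [wait]  node(4,3) S=218.2330 payoff=0.0000 vs cont=0.0000 → 0.0000 [wait]  node(4,4) S=338.9483 payoff=0.0000 vs cont=0.0000 → 0.0000 [wait]  ⇒ S*(4)=90.4678
t_3: node(3,0) S=72.5918 payoff=60.8182 vs cont=59.4803 → 60.8182 [stop]  node(3,1) S=112.7459 payoff=20.6641 vs cont=28.1342 → 28.1342 [wait]  node(3,2) S=175.1111 payoff=0.0000 vs cont=6.2729 → 6.2729 [wait]  node(3,3) S=271.9737 payoff=0.0000 vs cont=0.0000 → 0.0000 [wait]  ⇒ S*(3)=72.5918
t_2: node(2,0) S=90.4678 payoff=42.9422 vs cont=45.0653 → 45.0653 [wait]  node(2,1) S=140.5100 payoff=0.0000 vs cont=17.7233 → 17.7233 [wait]  node(2,2) S=218.2330 payoff=0.0000 vs cont=3.3036 → 3.3036 [wait]  ⇒ S*(2)=-
t_1: node(1,0) S=112.7459 payoff=20.6641 vs cont=31.9454 → 31.9454 [wait]  node(1,1) S=175.1111 payoff=0.0000 vs cont=10.8647 → 10.8647 [wait]  ⇒ S*(1)=-
t_0: node(0,0) S=140.5100 payoff=0.0000 vs cont=21.8580 → 21.8580 [wait]  ⇒ S*(0)=-

price = 21.8580
boundary = - - - 72.5918 90.4678 72.5918
tree:
21.8580
31.9454 10.8647
45.0653 17.7233 3.3036
60.8182 28.1342 6.2729 0.0000
75.1620 42.9422 11.9107 0.0000 0.0000
86.6715 60.8182 22.6158 0.0000 0.0000 0.0000
95.9068 75.1620 42.9422 0.0000 0.0000 0.0000 0.0000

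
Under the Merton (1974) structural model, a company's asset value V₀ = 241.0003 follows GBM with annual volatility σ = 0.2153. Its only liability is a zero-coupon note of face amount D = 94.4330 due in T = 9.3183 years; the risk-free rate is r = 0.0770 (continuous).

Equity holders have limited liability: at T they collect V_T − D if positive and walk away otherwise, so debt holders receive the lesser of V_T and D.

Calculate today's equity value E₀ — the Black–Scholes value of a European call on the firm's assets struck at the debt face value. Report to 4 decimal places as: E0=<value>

E0=195.0460

Apply the equity-as-call identities (strike 94.4330, horizon 9.3183 years):
d₁ = [ln(V₀/D) + (r + σ²/2)T] / (σ√T)
   = [ln(241.0003/94.4330) + (0.0770 + 0.5·0.2153²)·9.3183] / (0.2153·√9.3183)
   = [0.936908 + 0.933480] / 0.657222 = 2.845897
d₂ = d₁ − σ√T = 2.845897 − 0.657222 = 2.188675
N(d₁) = 0.997786,  N(d₂) = 0.985690,  e^(−rT) = 0.487966
E₀ = V₀·N(d₁) − D·e^(−rT)·N(d₂)
   = 241.0003·0.997786 − 94.4330·0.487966·0.985690 = 195.045951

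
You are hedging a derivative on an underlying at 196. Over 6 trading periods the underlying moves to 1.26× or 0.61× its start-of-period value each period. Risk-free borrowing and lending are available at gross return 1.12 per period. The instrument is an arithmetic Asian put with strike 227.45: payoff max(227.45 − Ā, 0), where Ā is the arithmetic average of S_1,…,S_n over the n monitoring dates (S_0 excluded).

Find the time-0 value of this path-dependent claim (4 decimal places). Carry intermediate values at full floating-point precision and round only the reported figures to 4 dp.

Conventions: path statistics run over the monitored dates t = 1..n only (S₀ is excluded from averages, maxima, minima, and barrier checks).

price = 10.9983

No-arbitrage gives p* = (R−d)/(u−d) = 0.7846: enumerate every path, weight its payoff by its p*-probability, and discount by R^6.
Enumerate all 2^6 = 64 price paths (U = up ×1.26, D = down ×0.61); each path with k up-moves has probability p*^k·(1−p*)^(6−k).
DDDDDD: Ā=48.4616, payoff=178.9884, prob=0.000100
UDDDDD: Ā=100.1011, payoff=127.3489, prob=0.000364
DUDDDD: Ā=78.8677, payoff=148.5823, prob=0.000364
UUDDDD: Ā=162.9071, payoff=64.5429, prob=0.001325
DDUDDD: Ā=65.9154, payoff=161.5346, prob=0.000364
UDUDDD: Ā=136.1531, payoff=91.2969, prob=0.001325
DUUDDD: Ā=114.9198, payoff=112.5302, prob=0.001325
UUUDDD: Ā=237.3754, payoff=0.0000, prob=0.004826
DDDUDD: Ā=58.0145, payoff=169.4355, prob=0.000364
UDDUDD: Ā=119.8332, payoff=107.6168, prob=0.001325
DUDUDD: Ā=98.5999, payoff=128.8501, prob=0.001325
UUDUDD: Ā=203.6653, payoff=23.7847, prob=0.004826
DDUUDD: Ā=85.6475, payoff=141.8025, prob=0.001325
UDUUDD: Ā=176.9113, payoff=50.5387, prob=0.004826
DUUUDD: Ā=155.6780, payoff=71.7720, prob=0.004826
UUUUDD: Ā=321.5644, payoff=0.0000, prob=0.017582
DDDDUD: Ā=53.1949, payoff=174.2551, prob=0.000364
UDDDUD: Ā=109.8780, payoff=117.5720, prob=0.001325
DUDDUD: Ā=88.6447, payoff=138.8053, prob=0.001325
UUDDUD: Ā=183.1022, payoff=44.3478, prob=0.004826
DDUDUD: Ā=75.6924, payoff=151.7576, prob=0.001325
UDUDUD: Ā=156.3482, payoff=71.1018, prob=0.004826
DUUDUD: Ā=135.1149, payoff=92.3351, prob=0.004826
UUUDUD: Ā=279.0897, payoff=0.0000, prob=0.017582
DDDUUD: Ā=67.7915, payoff=159.6585, prob=0.001325
UDDUUD: Ā=140.0283, payoff=87.4217, prob=0.004826
DUDUUD: Ā=118.7949, payoff=108.6551, prob=0.004826
UUDUUD: Ā=245.3797, payoff=0.0000, prob=0.017582
DDUUUD: Ā=105.8426, payoff=121.6074, prob=0.004826
UDUUUD: Ā=218.6257, payoff=8.8243, prob=0.017582
DUUUUD: Ā=197.3923, payoff=30.0577, prob=0.017582
UUUUUD: Ā=407.7284, payoff=0.0000, prob=0.064047
DDDDDU: Ā=50.2550, payoff=177.1950, prob=0.000364
UDDDDU: Ā=103.8054, payoff=123.6446, prob=0.001325
DUDDDU: Ā=82.5721, payoff=144.8779, prob=0.001325
UUDDDU: Ā=170.5587, payoff=56.8913, prob=0.004826
DDUDDU: Ā=69.6197, payoff=157.8303, prob=0.001325
UDUDDU: Ā=143.8047, payoff=83.6453, prob=0.004826
DUUDDU: Ā=122.5714, payoff=104.8786, prob=0.004826
UUUDDU: Ā=253.1802, payoff=0.0000, prob=0.017582
DDDUDU: Ā=61.7188, payoff=165.7312, prob=0.001325
UDDUDU: Ā=127.4847, payoff=99.9653, prob=0.004826
DUDUDU: Ā=106.2514, payoff=121.1986, prob=0.004826
UUDUDU: Ā=219.4701, payoff=7.9799, prob=0.017582
DDUUDU: Ā=93.2991, payoff=134.1509, prob=0.004826
UDUUDU: Ā=192.7161, payoff=34.7339, prob=0.017582
DUUUDU: Ā=171.4828, payoff=55.9672, prob=0.017582
UUUUDU: Ā=354.2104, payoff=0.0000, prob=0.064047
DDDDUU: Ā=56.8992, payoff=170.5508, prob=0.001325
UDDDUU: Ā=117.5296, payoff=109.9204, prob=0.004826
DUDDUU: Ā=96.2963, payoff=131.1537, prob=0.004826
UUDDUU: Ā=198.9070, payoff=28.5430, prob=0.017582
DDUDUU: Ā=83.3439, payoff=144.1061, prob=0.004826
UDUDUU: Ā=172.1530, payoff=55.2970, prob=0.017582
DUUDUU: Ā=150.9197, payoff=76.5303, prob=0.017582
UUUDUU: Ā=311.7357, payoff=0.0000, prob=0.064047
DDDUUU: Ā=75.4430, payoff=152.0070, prob=0.004826
UDDUUU: Ā=155.8331, payoff=71.6169, prob=0.017582
DUDUUU: Ā=134.5997, payoff=92.8503, prob=0.017582
UUDUUU: Ā=278.0257, payoff=0.0000, prob=0.064047
DDUUUU: Ā=121.6474, payoff=105.8026, prob=0.017582
UDUUUU: Ā=251.2717, payoff=0.0000, prob=0.064047
DUUUUU: Ā=230.0384, payoff=0.0000, prob=0.064047
UUUUUU: Ā=475.1612, payoff=0.0000, prob=0.233314
Price = Σ prob·payoff / R^6 = 21.708745 / 1.973823 = 10.9983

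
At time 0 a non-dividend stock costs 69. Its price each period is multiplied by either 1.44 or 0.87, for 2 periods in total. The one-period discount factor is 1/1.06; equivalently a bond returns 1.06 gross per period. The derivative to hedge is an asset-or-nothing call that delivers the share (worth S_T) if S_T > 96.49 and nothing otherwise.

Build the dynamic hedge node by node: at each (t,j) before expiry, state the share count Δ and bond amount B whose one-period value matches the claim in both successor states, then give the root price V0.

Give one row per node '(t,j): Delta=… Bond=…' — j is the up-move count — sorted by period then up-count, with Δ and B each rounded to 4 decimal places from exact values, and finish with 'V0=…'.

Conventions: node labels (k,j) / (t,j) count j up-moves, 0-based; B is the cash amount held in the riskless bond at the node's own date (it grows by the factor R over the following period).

Arbitrage-free pricing uses the up-move probability p* = (R−d)/(u−d) = 0.3333, discounting each step at R = 1.06.
Payoffs at expiry: V(2,0)=0.0000, V(2,1)=0.0000, V(2,2)=143.0784
  t=1,j=0: stock 60.0300 → up 86.4432 (V=0.0000), down 52.2261 (V=0.0000). Price 0.0000; hedge Δ=0.0000, bond B=0.0000.
  t=1,j=1: stock 99.3600 → up 143.0784 (V=143.0784), down 86.4432 (V=0.0000). Price 44.9932; hedge Δ=2.5263, bond B=-206.0215.
  t=0,j=0: stock 69.0000 → up 99.3600 (V=44.9932), down 60.0300 (V=0.0000). Price 14.1488; hedge Δ=1.1440, bond B=-64.7866.
Verification: the root portfolio costs Δ(0,0)·S0 + B(0,0) = 14.1488, matching V0.

(0,0): Delta=1.1440 Bond=-64.7866
(1,0): Delta=0.0000 Bond=0.0000
(1,1): Delta=2.5263 Bond=-206.0215
V0=14.1488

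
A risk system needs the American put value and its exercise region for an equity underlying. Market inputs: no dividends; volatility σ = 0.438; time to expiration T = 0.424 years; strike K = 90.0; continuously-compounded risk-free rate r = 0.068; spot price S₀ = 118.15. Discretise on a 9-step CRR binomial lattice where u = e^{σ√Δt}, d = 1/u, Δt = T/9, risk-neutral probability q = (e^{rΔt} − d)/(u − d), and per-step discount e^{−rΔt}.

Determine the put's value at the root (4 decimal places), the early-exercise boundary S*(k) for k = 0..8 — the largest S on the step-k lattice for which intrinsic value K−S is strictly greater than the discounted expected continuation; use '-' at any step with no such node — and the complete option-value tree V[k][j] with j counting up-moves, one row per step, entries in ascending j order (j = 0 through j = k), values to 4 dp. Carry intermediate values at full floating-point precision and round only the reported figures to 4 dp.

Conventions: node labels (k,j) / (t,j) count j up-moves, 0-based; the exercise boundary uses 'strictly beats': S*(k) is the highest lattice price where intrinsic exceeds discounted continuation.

price = 2.1064
boundary = - - - - - - 66.7894 73.4506 80.7762
tree:
2.1064
3.3647 0.8267
5.2670 1.4310 0.2108
8.0459 2.4446 0.3983 0.0194
11.9277 4.1078 0.7509 0.0385 0.0000
17.0340 6.7562 1.4120 0.0761 0.0000 0.0000
23.2106 10.7954 2.6480 0.1506 0.0000 0.0000 0.0000
29.2676 16.5494 4.9506 0.2981 0.0000 0.0000 0.0000 0.0000
34.7754 23.2106 9.2238 0.5900 0.0000 0.0000 0.0000 0.0000 0.0000
39.7837 29.2676 16.5494 1.1677 0.0000 0.0000 0.0000 0.0000 0.0000 0.0000

params: Δt=0.04711 u=1.09973 d=0.90931 q=0.49310 e^(-rΔt)=0.99680
t_9 payoffs: 39.7837 29.2676 16.5494 1.1677 0.0000 0.0000 0.0000 0.0000 0.0000 0.0000
t_8: node(8,0) S=55.2246 payoff=34.7754 vs cont=34.4875 → 34.7754 [stop]  node(8,1) S=66.7894 payoff=23.2106 vs cont=22.9227 → 23.2106 [stop]  node(8,2) S=80.7762 payoff=9.2238 vs cont=8.9360 → 9.2238 [stop]  node(8,3) S=97.6919 payoff=0.0000 vs cont=0.5900 → 0.5900 [wait]  node(8,4) S=118.1500 payoff=0.0000 vs cont=0.0000 → 0.0000 [wait]  node(8,5) S=142.8924 payoff=0.0000 vs cont=0.0000 → 0.0000 [wait]  node(8,6) S=172.8161 payoff=0.0000 vs cont=0.0000 → 0.0000 [wait]  node(8,7) S=209.0064 payoff=0.0000 vs cont=0.0000 → 0.0000 [wait]  node(8,8) S=252.7754 payoff=0.0000 vs cont=0.0000 → 0.0000 [wait]  ⇒ S*(8)=80.7762
t_7: node(7,0) S=60.7324 payoff=29.2676 vs cont=28.9798 → 29.2676 [stop]  node(7,1) S=73.4506 payoff=16.5494 vs cont=16.2615 → 16.5494 [stop]  node(7,2) S=88.8323 payoff=1.1677 vs cont=4.9506 → 4.9506 [wait]  node(7,3) S=107.4351 payoff=0.0000 vs cont=0.2981 → 0.2981 [wait]  node(7,4) S=129.9336 payoff=0.0000 vs cont=0.0000 → 0.0000 [wait]  node(7,5) S=157.1436 payoff=0.0000 vs cont=0.0000 → 0.0000 [wait]  node(7,6) S=190.0518 payoff=0.0000 vs cont=0.0000 → 0.0000 [wait]  node(7,7) S=229.8514 payoff=0.0000 vs cont=0.0000 → 0.0000 [wait]  ⇒ S*(7)=73.4506
t_6: node(6,0) S=66.7894 payoff=23.2106 vs cont=22.9227 → 23.2106 [stop]  node(6,1) S=80.7762 payoff=9.2238 vs cont=10.7954 → 10.7954 [wait]  node(6,2) S=97.6919 payoff=0.0000 vs cont=2.6480 → 2.6480 [wait]  node(6,3) S=118.1500 payoff=0.0000 vs cont=0.1506 → 0.1506 [wait]  node(6,4) S=142.8924 payoff=0.0000 vs cont=0.0000 → 0.0000 [wait]  node(6,5) S=172.8161 payoff=0.0000 vs cont=0.0000 → 0.0000 [wait]  node(6,6) S=209.0064 payoff=0.0000 vs cont=0.0000 → 0.0000 [wait]  ⇒ S*(6)=66.7894
t_5: node(5,0) S=73.4506 payoff=16.5494 vs cont=17.0340 → 17.0340 [wait]  node(5,1) S=88.8323 payoff=1.1677 vs cont=6.7562 → 6.7562 [wait]  node(5,2) S=107.4351 payoff=0.0000 vs cont=1.4120 → 1.4120 [wait]  node(5,3) S=129.9336 payoff=0.0000 vs cont=0.0761 → 0.0761 [wait]  node(5,4) S=157.1436 payoff=0.0000 vs cont=0.0000 → 0.0000 [wait]  node(5,5) S=190.0518 payoff=0.0000 vs cont=0.0000 → 0.0000 [wait]  ⇒ S*(5)=-
t_4: node(4,0) S=80.7762 payoff=9.2238 vs cont=11.9277 → 11.9277 [wait]  node(4,1) S=97.6919 payoff=0.0000 vs cont=4.1078 → 4.1078 [wait]  node(4,2) S=118.1500 payoff=0.0000 vs cont=0.7509 → 0.7509 [wait]  node(4,3) S=142.8924 payoff=0.0000 vs cont=0.0385 → 0.0385 [wait]  node(4,4) S=172.8161 payoff=0.0000 vs cont=0.0000 → 0.0000 [wait]  ⇒ S*(4)=-
t_3: node(3,0) S=88.8323 payoff=1.1677 vs cont=8.0459 → 8.0459 [wait]  node(3,1) S=107.4351 payoff=0.0000 vs cont=2.4446 → 2.4446 [wait]  node(3,2) S=129.9336 payoff=0.0000 vs cont=0.3983 → 0.3983 [wait]  node(3,3) S=157.1436 payoff=0.0000 vs cont=0.0194 → 0.0194 [wait]  ⇒ S*(3)=-
t_2: node(2,0) S=97.6919 payoff=0.0000 vs cont=5.2670 → 5.2670 [wait]  node(2,1) S=118.1500 payoff=0.0000 vs cont=1.4310 → 1.4310 [wait]  node(2,2) S=142.8924 payoff=0.0000 vs cont=0.2108 → 0.2108 [wait]  ⇒ S*(2)=-
t_1: node(1,0) S=107.4351 payoff=0.0000 vs cont=3.3647 → 3.3647 [wait]  node(1,1) S=129.9336 payoff=0.0000 vs cont=0.8267 → 0.8267 [wait]  ⇒ S*(1)=-
t_0: node(0,0) S=118.1500 payoff=0.0000 vs cont=2.1064 → 2.1064 [wait]  ⇒ S*(0)=-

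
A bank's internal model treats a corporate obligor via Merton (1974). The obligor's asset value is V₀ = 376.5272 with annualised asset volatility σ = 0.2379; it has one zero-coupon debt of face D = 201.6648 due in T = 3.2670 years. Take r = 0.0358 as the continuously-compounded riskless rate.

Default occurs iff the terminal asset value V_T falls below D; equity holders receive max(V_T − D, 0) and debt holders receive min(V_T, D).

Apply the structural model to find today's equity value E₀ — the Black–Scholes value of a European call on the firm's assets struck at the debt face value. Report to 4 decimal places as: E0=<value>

Equity is a call on the firm's assets struck at D = 201.6648:
d₁ = [ln(V₀/D) + (r + σ²/2)T] / (σ√T)
   = [ln(376.5272/201.6648) + (0.0358 + 0.5·0.2379²)·3.2670] / (0.2379·√3.2670)
   = [0.624383 + 0.209409] / 0.430001 = 1.939049
d₂ = d₁ − σ√T = 1.939049 − 0.430001 = 1.509049
N(d₁) = 0.973752,  N(d₂) = 0.934357,  e^(−rT) = 0.889622
E₀ = V₀·N(d₁) − D·e^(−rT)·N(d₂)
   = 376.5272·0.973752 − 201.6648·0.889622·0.934357 = 199.015533

E0=199.0155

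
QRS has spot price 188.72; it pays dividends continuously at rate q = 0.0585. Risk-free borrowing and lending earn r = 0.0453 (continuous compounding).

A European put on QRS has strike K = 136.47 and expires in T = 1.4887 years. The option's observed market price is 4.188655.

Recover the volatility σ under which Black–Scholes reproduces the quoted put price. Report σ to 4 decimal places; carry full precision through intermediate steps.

sigma = 0.2597

At σ = 0.2597 the Black–Scholes value reproduces the quote:
σ√T = 0.2597·√1.4887 = 0.316866
d₁ = (ln(S/K) + (r−q+σ²/2)T) / (σ√T) = (ln(188.72/136.47) + (0.0453−0.0585+0.2597²/2)·1.4887) / 0.316866 = (0.324160 + 0.030551) / 0.316866 = 1.119435
d₂ = d₁ − σ√T = 1.119435 − 0.316866 = 0.802569
e^{−rT} = 0.934786
e^{−qT} = 0.916596
N(−d₁) = 0.131477,  N(−d₂) = 0.211112
V = K·e^{−rT}·N(−d₂) − S·e^{−qT}·N(−d₁) = 26.931590 − 22.742935 = 4.188655 (the quoted price), and the Black–Scholes price is strictly increasing in σ, so σ is unique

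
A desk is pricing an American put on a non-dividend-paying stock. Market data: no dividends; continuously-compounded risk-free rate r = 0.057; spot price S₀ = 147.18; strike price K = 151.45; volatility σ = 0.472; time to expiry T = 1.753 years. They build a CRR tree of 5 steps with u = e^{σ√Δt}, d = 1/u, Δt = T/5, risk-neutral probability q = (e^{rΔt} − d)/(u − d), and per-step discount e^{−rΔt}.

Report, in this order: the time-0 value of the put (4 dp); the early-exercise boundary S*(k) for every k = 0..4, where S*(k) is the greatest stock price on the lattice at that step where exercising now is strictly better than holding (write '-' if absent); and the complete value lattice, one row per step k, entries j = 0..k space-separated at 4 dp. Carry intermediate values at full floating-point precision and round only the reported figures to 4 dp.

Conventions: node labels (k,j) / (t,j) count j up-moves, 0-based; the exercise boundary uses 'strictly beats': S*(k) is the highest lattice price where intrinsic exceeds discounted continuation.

Δt=0.35060  u=1.32244  d=0.75618  q=0.46623  discount=0.98021
step 5 (expiry): payoffs max(K−S,0) = 115.0610 87.8113 40.1557 0.0000 0.0000 0.0000
step 4: (k=4,j=0): S=48.1222, K−S=103.3278, hold=100.3312 ⇒ V=103.3278 exercise | (k=4,j=1): S=84.1583, K−S=67.2917, hold=64.2951 ⇒ V=67.2917 exercise | (k=4,j=2): S=147.1800, K−S=4.2700, hold=21.0099 ⇒ V=21.0099 continue | (k=4,j=3): S=257.3952, K−S=0.0000, hold=0.0000 ⇒ V=0.0000 continue | (k=4,j=4): S=450.1447, K−S=0.0000, hold=0.0000 ⇒ V=0.0000 continue  boundary S*=84.1583
step 3: (k=3,j=0): S=63.6387, K−S=87.8113, hold=84.8147 ⇒ V=87.8113 exercise | (k=3,j=1): S=111.2943, K−S=40.1557, hold=44.8093 ⇒ V=44.8093 continue | (k=3,j=2): S=194.6367, K−S=0.0000, hold=10.9926 ⇒ V=10.9926 continue | (k=3,j=3): S=340.3896, K−S=0.0000, hold=0.0000 ⇒ V=0.0000 continue  boundary S*=63.6387
step 2: (k=2,j=0): S=84.1583, K−S=67.2917, hold=66.4218 ⇒ V=67.2917 exercise | (k=2,j=1): S=147.1800, K−S=4.2700, hold=28.4684 ⇒ V=28.4684 continue | (k=2,j=2): S=257.3952, K−S=0.0000, hold=5.7514 ⇒ V=5.7514 continue  boundary S*=84.1583
step 1: (k=1,j=0): S=111.2943, K−S=40.1557, hold=48.2179 ⇒ V=48.2179 continue | (k=1,j=1): S=194.6367, K−S=0.0000, hold=17.5234 ⇒ V=17.5234 continue  boundary S*=-
step 0: (k=0,j=0): S=147.1800, K−S=4.2700, hold=33.2363 ⇒ V=33.2363 continue  boundary S*=-

price = 33.2363
boundary = - - 84.1583 63.6387 84.1583
tree:
33.2363
48.2179 17.5234
67.2917 28.4684 5.7514
87.8113 44.8093 10.9926 0.0000
103.3278 67.2917 21.0099 0.0000 0.0000
115.0610 87.8113 40.1557 0.0000 0.0000 0.0000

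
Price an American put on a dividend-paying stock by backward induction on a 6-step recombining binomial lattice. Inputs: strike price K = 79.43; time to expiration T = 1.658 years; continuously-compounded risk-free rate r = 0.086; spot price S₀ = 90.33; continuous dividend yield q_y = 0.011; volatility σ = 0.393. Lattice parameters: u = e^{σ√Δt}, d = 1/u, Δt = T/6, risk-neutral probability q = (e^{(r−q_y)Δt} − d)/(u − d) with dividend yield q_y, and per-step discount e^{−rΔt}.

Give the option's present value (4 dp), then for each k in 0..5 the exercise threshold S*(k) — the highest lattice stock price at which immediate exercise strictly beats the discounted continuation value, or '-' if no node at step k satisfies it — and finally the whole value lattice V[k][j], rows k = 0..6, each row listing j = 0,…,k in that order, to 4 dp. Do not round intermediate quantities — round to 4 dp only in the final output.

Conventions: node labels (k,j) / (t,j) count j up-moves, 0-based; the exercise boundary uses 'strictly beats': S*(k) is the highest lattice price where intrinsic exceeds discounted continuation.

price = 8.6063
boundary = - - - 48.6037 39.5320 48.6037
tree:
8.6063
13.6379 3.9665
20.9179 6.9822 1.1283
30.8263 11.9726 2.3056 0.0000
39.8980 19.7754 4.7113 0.0000 0.0000
47.2765 30.8263 9.6273 0.0000 0.0000 0.0000
53.2779 39.8980 19.6728 0.0000 0.0000 0.0000 0.0000

Δt=0.27633  u=1.22948  d=0.81335  q=0.49886  discount=0.97652
step 6 (expiry): payoffs max(K−S,0) = 53.2779 39.8980 19.6728 0.0000 0.0000 0.0000 0.0000
step 5: (k=5,j=0): S=32.1535, K−S=47.2765, hold=45.5088 ⇒ V=47.2765 exercise | (k=5,j=1): S=48.6037, K−S=30.8263, hold=29.1084 ⇒ V=30.8263 exercise | (k=5,j=2): S=73.4702, K−S=5.9598, hold=9.6273 ⇒ V=9.6273 continue | (k=5,j=3): S=111.0588, K−S=0.0000, hold=0.0000 ⇒ V=0.0000 continue | (k=5,j=4): S=167.8783, K−S=0.0000, hold=0.0000 ⇒ V=0.0000 continue | (k=5,j=5): S=253.7677, K−S=0.0000, hold=0.0000 ⇒ V=0.0000 continue  boundary S*=48.6037
step 4: (k=4,j=0): S=39.5320, K−S=39.8980, hold=38.1526 ⇒ V=39.8980 exercise | (k=4,j=1): S=59.7572, K−S=19.6728, hold=19.7754 ⇒ V=19.7754 continue | (k=4,j=2): S=90.3300, K−S=0.0000, hold=4.7113 ⇒ V=4.7113 continue | (k=4,j=3): S=136.5444, K−S=0.0000, hold=0.0000 ⇒ V=0.0000 continue | (k=4,j=4): S=206.4028, K−S=0.0000, hold=0.0000 ⇒ V=0.0000 continue  boundary S*=39.5320
step 3: (k=3,j=0): S=48.6037, K−S=30.8263, hold=29.1584 ⇒ V=30.8263 exercise | (k=3,j=1): S=73.4702, K−S=5.9598, hold=11.9726 ⇒ V=11.9726 continue | (k=3,j=2): S=111.0588, K−S=0.0000, hold=2.3056 ⇒ V=2.3056 continue | (k=3,j=3): S=167.8783, K−S=0.0000, hold=0.0000 ⇒ V=0.0000 continue  boundary S*=48.6037
step 2: (k=2,j=0): S=59.7572, K−S=19.6728, hold=20.9179 ⇒ V=20.9179 continue | (k=2,j=1): S=90.3300, K−S=0.0000, hold=6.9822 ⇒ V=6.9822 continue | (k=2,j=2): S=136.5444, K−S=0.0000, hold=1.1283 ⇒ V=1.1283 continue  boundary S*=-
step 1: (k=1,j=0): S=73.4702, K−S=5.9598, hold=13.6379 ⇒ V=13.6379 continue | (k=1,j=1): S=111.0588, K−S=0.0000, hold=3.9665 ⇒ V=3.9665 continue  boundary S*=-
step 0: (k=0,j=0): S=90.3300, K−S=0.0000, hold=8.6063 ⇒ V=8.6063 continue  boundary S*=-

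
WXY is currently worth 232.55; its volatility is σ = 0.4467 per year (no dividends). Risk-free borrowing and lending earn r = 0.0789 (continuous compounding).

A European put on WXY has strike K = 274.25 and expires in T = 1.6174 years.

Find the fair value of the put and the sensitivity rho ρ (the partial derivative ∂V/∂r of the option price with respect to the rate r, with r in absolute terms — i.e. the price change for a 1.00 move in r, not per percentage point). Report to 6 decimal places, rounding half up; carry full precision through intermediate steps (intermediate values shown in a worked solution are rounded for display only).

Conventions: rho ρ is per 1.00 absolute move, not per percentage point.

σ√T = 0.4467·√1.6174 = 0.568100
d₁ = (ln(S/K) + (r+σ²/2)T) / (σ√T) = (ln(232.55/274.25) + (0.0789+0.4467²/2)·1.6174) / 0.568100 = (-0.164935 + 0.288982) / 0.568100 = 0.218354
d₂ = d₁ − σ√T = 0.218354 − 0.568100 = -0.349746
e^{−rT} = 0.880194
N(−d₁) = 0.413577,  N(−d₂) = 0.636735
Put price V = K·e^{−rT}·N(−d₂) − S·N(−d₁) = 153.703604 − 96.177273 = 57.526331
ρ = −K·T·e^{−rT}·N(−d₂) = -248.600209

price = 57.526331
ρ = -248.600209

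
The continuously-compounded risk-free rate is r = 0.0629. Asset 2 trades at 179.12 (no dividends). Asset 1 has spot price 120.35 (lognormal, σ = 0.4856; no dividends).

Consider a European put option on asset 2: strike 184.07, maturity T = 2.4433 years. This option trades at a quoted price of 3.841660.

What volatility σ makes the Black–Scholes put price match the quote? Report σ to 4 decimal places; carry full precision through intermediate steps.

sigma = 0.1095

At σ = 0.1095 the Black–Scholes value reproduces the quote:
σ√T = 0.1095·√2.4433 = 0.171160
d₁ = (ln(S/K) + (r+σ²/2)T) / (σ√T) = (ln(179.12/184.07) + (0.0629+0.1095²/2)·2.4433) / 0.171160 = (-0.027260 + 0.168331) / 0.171160 = 0.824207
d₂ = d₁ − σ√T = 0.824207 − 0.171160 = 0.653047
e^{−rT} = 0.857543
N(−d₁) = 0.204911,  N(−d₂) = 0.256863
V = K·e^{−rT}·N(−d₂) − S·N(−d₁) = 40.545325 − 36.703665 = 3.841660 (equal to the quote); since ∂V/∂σ > 0 for all σ, the implied volatility is unique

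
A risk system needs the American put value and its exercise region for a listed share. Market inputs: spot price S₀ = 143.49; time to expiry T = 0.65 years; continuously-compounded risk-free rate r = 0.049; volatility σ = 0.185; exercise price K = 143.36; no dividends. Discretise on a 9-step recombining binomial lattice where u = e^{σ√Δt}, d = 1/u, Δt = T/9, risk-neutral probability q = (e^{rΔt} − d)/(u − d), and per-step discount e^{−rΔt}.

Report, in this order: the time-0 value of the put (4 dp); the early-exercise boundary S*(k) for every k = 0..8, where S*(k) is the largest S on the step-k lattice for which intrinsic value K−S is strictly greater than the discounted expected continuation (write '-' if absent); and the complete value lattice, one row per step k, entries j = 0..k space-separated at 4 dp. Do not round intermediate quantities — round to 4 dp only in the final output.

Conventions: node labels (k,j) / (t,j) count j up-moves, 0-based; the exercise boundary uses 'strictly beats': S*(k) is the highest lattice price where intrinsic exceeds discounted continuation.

params: Δt=0.07222 u=1.05097 d=0.95150 q=0.52321 e^(-rΔt)=0.99647
t_9 payoffs: 51.6336 42.0440 31.4518 19.7522 6.8295 0.0000 0.0000 0.0000 0.0000 0.0000
t_8: node(8,0) S=96.4020 payoff=46.9580 vs cont=46.4515 → 46.9580 [stop]  node(8,1) S=106.4805 payoff=36.8795 vs cont=36.3731 → 36.8795 [stop]  node(8,2) S=117.6126 payoff=25.7474 vs cont=25.2409 → 25.7474 [stop]  node(8,3) S=129.9086 payoff=13.4514 vs cont=12.9450 → 13.4514 [stop]  node(8,4) S=143.4900 payoff=0.0000 vs cont=3.2447 → 3.2447 [wait]  node(8,5) S=158.4913 payoff=0.0000 vs cont=0.0000 → 0.0000 [wait]  node(8,6) S=175.0610 payoff=0.0000 vs cont=0.0000 → 0.0000 [wait]  node(8,7) S=193.3629 payoff=0.0000 vs cont=0.0000 → 0.0000 [wait]  node(8,8) S=213.5783 payoff=0.0000 vs cont=0.0000 → 0.0000 [wait]  ⇒ S*(8)=129.9086
t_7: node(7,0) S=101.3160 payoff=42.0440 vs cont=41.5375 → 42.0440 [stop]  node(7,1) S=111.9082 payoff=31.4518 vs cont=30.9453 → 31.4518 [stop]  node(7,2) S=123.6078 payoff=19.7522 vs cont=19.2458 → 19.7522 [stop]  node(7,3) S=136.5305 payoff=6.8295 vs cont=8.0825 → 8.0825 [wait]  node(7,4) S=150.8042 payoff=0.0000 vs cont=1.5416 → 1.5416 [wait]  node(7,5) S=166.5702 payoff=0.0000 vs cont=0.0000 → 0.0000 [wait]  node(7,6) S=183.9845 payoff=0.0000 vs cont=0.0000 → 0.0000 [wait]  node(7,7) S=203.2194 payoff=0.0000 vs cont=0.0000 → 0.0000 [wait]  ⇒ S*(7)=123.6078
t_6: node(6,0) S=106.4805 payoff=36.8795 vs cont=36.3731 → 36.8795 [stop]  node(6,1) S=117.6126 payoff=25.7474 vs cont=25.2409 → 25.7474 [stop]  node(6,2) S=129.9086 payoff=13.4514 vs cont=13.5983 → 13.5983 [wait]  node(6,3) S=143.4900 payoff=0.0000 vs cont=4.6438 → 4.6438 [wait]  node(6,4) S=158.4913 payoff=0.0000 vs cont=0.7324 → 0.7324 [wait]  node(6,5) S=175.0610 payoff=0.0000 vs cont=0.0000 → 0.0000 [wait]  node(6,6) S=193.3629 payoff=0.0000 vs cont=0.0000 → 0.0000 [wait]  ⇒ S*(6)=117.6126
t_5: node(5,0) S=111.9082 payoff=31.4518 vs cont=30.9453 → 31.4518 [stop]  node(5,1) S=123.6078 payoff=19.7522 vs cont=19.3223 → 19.7522 [stop]  node(5,2) S=136.5305 payoff=6.8295 vs cont=8.8817 → 8.8817 [wait]  node(5,3) S=150.8042 payoff=0.0000 vs cont=2.5881 → 2.5881 [wait]  node(5,4) S=166.5702 payoff=0.0000 vs cont=0.3480 → 0.3480 [wait]  node(5,5) S=183.9845 payoff=0.0000 vs cont=0.0000 → 0.0000 [wait]  ⇒ S*(5)=123.6078
t_4: node(4,0) S=117.6126 payoff=25.7474 vs cont=25.2409 → 25.7474 [stop]  node(4,1) S=129.9086 payoff=13.4514 vs cont=14.0149 → 14.0149 [wait]  node(4,2) S=143.4900 payoff=0.0000 vs cont=5.5691 → 5.5691 [wait]  node(4,3) S=158.4913 payoff=0.0000 vs cont=1.4110 → 1.4110 [wait]  node(4,4) S=175.0610 payoff=0.0000 vs cont=0.1653 → 0.1653 [wait]  ⇒ S*(4)=117.6126
t_3: node(3,0) S=123.6078 payoff=19.7522 vs cont=19.5396 → 19.7522 [stop]  node(3,1) S=136.5305 payoff=6.8295 vs cont=9.5621 → 9.5621 [wait]  node(3,2) S=150.8042 payoff=0.0000 vs cont=3.3816 → 3.3816 [wait]  node(3,3) S=166.5702 payoff=0.0000 vs cont=0.7566 → 0.7566 [wait]  ⇒ S*(3)=123.6078
t_2: node(2,0) S=129.9086 payoff=13.4514 vs cont=14.3697 → 14.3697 [wait]  node(2,1) S=143.4900 payoff=0.0000 vs cont=6.3060 → 6.3060 [wait]  node(2,2) S=158.4913 payoff=0.0000 vs cont=2.0010 → 2.0010 [wait]  ⇒ S*(2)=-
t_1: node(1,0) S=136.5305 payoff=6.8295 vs cont=10.1148 → 10.1148 [wait]  node(1,1) S=150.8042 payoff=0.0000 vs cont=4.0393 → 4.0393 [wait]  ⇒ S*(1)=-
t_0: node(0,0) S=143.4900 payoff=0.0000 vs cont=6.9115 → 6.9115 [wait]  ⇒ S*(0)=-

price = 6.9115
boundary = - - - 123.6078 117.6126 123.6078 117.6126 123.6078 129.9086
tree:
6.9115
10.1148 4.0393
14.3697 6.3060 2.0010
19.7522 9.5621 3.3816 0.7566
25.7474 14.0149 5.5691 1.4110 0.1653
31.4518 19.7522 8.8817 2.5881 0.3480 0.0000
36.8795 25.7474 13.5983 4.6438 0.7324 0.0000 0.0000
42.0440 31.4518 19.7522 8.0825 1.5416 0.0000 0.0000 0.0000
46.9580 36.8795 25.7474 13.4514 3.2447 0.0000 0.0000 0.0000 0.0000
51.6336 42.0440 31.4518 19.7522 6.8295 0.0000 0.0000 0.0000 0.0000 0.0000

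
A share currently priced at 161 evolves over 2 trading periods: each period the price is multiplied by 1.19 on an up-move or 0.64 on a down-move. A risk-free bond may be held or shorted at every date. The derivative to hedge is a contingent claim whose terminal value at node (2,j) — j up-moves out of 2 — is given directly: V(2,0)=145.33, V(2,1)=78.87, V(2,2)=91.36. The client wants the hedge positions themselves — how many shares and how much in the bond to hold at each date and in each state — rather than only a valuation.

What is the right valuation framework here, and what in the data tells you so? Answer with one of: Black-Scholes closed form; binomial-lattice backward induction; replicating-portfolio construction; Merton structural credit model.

Key observation: the task asks for the hedge itself — share and bond holdings at every node of the 2-period tree on spot 161 with factors 1.19/0.64 — which is exactly what the replicating-portfolio construction produces.

framework: replicating-portfolio construction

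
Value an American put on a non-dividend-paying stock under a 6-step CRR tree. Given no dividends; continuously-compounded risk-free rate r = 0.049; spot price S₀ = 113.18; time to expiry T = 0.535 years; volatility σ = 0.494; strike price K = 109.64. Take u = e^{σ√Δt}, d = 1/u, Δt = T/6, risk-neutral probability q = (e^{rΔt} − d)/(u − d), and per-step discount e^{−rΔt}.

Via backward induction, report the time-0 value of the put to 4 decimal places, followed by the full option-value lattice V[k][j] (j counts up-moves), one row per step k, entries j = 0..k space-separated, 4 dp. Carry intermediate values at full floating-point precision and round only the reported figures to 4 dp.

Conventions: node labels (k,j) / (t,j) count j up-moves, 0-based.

price = 12.8077
tree:
12.8077
18.9468 6.2201
27.0485 10.2721 1.8518
36.9326 16.5014 3.5629 0.0000
46.9043 25.4722 6.8550 0.0000 0.0000
55.5084 36.9326 13.1891 0.0000 0.0000 0.0000
62.9325 46.9043 25.3760 0.0000 0.0000 0.0000 0.0000

Δt=0.08917  u=1.15895  d=0.86285  q=0.47798  discount=0.99564
step 6 (expiry): payoffs max(K−S,0) = 62.9325 46.9043 25.3760 0.0000 0.0000 0.0000 0.0000
k=5: (k=5,j=0): S=54.1316, K−S=55.5084, hold=55.0304 ⇒ V=55.5084 exercise | (k=5,j=1): S=72.7074, K−S=36.9326, hold=36.4547 ⇒ V=36.9326 exercise | (k=5,j=2): S=97.6576, K−S=11.9824, hold=13.1891 ⇒ V=13.1891 continue | (k=5,j=3): S=131.1697, K−S=0.0000, hold=0.0000 ⇒ V=0.0000 continue | (k=5,j=4): S=176.1818, K−S=0.0000, hold=0.0000 ⇒ V=0.0000 continue | (k=5,j=5): S=236.6402, K−S=0.0000, hold=0.0000 ⇒ V=0.0000 continue
k=4: (k=4,j=0): S=62.7357, K−S=46.9043, hold=46.4263 ⇒ V=46.9043 exercise | (k=4,j=1): S=84.2640, K−S=25.3760, hold=25.4722 ⇒ V=25.4722 continue | (k=4,j=2): S=113.1800, K−S=0.0000, hold=6.8550 ⇒ V=6.8550 continue | (k=4,j=3): S=152.0188, K−S=0.0000, hold=0.0000 ⇒ V=0.0000 continue | (k=4,j=4): S=204.1854, K−S=0.0000, hold=0.0000 ⇒ V=0.0000 continue
k=3: (k=3,j=0): S=72.7074, K−S=36.9326, hold=36.5005 ⇒ V=36.9326 exercise | (k=3,j=1): S=97.6576, K−S=11.9824, hold=16.5014 ⇒ V=16.5014 continue | (k=3,j=2): S=131.1697, K−S=0.0000, hold=3.5629 ⇒ V=3.5629 continue | (k=3,j=3): S=176.1818, K−S=0.0000, hold=0.0000 ⇒ V=0.0000 continue
k=2: (k=2,j=0): S=84.2640, K−S=25.3760, hold=27.0485 ⇒ V=27.0485 continue | (k=2,j=1): S=113.1800, K−S=0.0000, hold=10.2721 ⇒ V=10.2721 continue | (k=2,j=2): S=152.0188, K−S=0.0000, hold=1.8518 ⇒ V=1.8518 continue
k=1: (k=1,j=0): S=97.6576, K−S=11.9824, hold=18.9468 ⇒ V=18.9468 continue | (k=1,j=1): S=131.1697, K−S=0.0000, hold=6.2201 ⇒ V=6.2201 continue
k=0: (k=0,j=0): S=113.1800, K−S=0.0000, hold=12.8077 ⇒ V=12.8077 continue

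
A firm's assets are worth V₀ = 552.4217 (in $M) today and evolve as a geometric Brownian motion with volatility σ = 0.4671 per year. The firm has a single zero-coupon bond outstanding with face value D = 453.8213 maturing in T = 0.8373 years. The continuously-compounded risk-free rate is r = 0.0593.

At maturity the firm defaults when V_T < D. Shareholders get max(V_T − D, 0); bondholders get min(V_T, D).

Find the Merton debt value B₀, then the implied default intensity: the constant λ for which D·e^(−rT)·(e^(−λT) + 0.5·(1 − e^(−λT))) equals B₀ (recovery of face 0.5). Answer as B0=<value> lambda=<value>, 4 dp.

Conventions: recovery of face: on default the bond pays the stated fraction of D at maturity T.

Equity is a call on the firm's assets struck at D = 453.8213:
d₁ = [ln(V₀/D) + (r + σ²/2)T] / (σ√T)
   = [ln(552.4217/453.8213) + (0.0593 + 0.5·0.4671²)·0.8373] / (0.4671·√0.8373)
   = [0.196608 + 0.140994] / 0.427416 = 0.789868
d₂ = d₁ − σ√T = 0.789868 − 0.427416 = 0.362453
N(d₁) = 0.785198,  N(d₂) = 0.641493,  e^(−rT) = 0.951561
E₀ = V₀·N(d₁) − D·e^(−rT)·N(d₂)
   = 552.4217·0.785198 − 453.8213·0.951561·0.641493 = 156.738821
B₀ = V₀ − E₀ = 552.4217 − 156.738821 = 395.682879
e^(−λT) = (B₀·e^(rT)/D − 0.5)/(1 − 0.5) = (395.6829·1.050905/453.8213 − 0.5)/0.5 = 0.83255047
λ = −ln(0.83255047)/0.8373 = 0.218872

B0=395.6829 lambda=0.2189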